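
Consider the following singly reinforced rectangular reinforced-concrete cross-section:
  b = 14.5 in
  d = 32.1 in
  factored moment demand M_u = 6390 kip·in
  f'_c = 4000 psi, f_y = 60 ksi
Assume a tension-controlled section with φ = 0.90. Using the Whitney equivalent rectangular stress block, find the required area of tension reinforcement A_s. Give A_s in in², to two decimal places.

M_n = M_u/φ = 6390/0.90 = 7100 kip·in.
From M_n = 0.85 f'_c a b (d − a/2):
a = d − √(d² − 2M_n/(0.85 f'_c b)) = 32.1 − √(32.1² − 2 × 7100/(0.85 × 4 × 14.5)) = 4.853 in.
A_s = 0.85 f'_c a b / f_y = 0.85 × 4 × 4.853 × 14.5 / 60 = 3.988 in².

A_s ≈ 3.99 in²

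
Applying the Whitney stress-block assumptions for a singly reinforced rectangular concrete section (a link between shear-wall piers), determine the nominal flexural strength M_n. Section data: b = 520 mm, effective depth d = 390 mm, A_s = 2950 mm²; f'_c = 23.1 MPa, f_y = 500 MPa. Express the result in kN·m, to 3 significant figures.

M_n ≈ 469 kN·m

T = A_s f_y = 2950 × 500 = 1475000 N = 1475 kN.
From C = T: a = T/(0.85 f'_c b) = 1475000/(0.85 × 23.1 × 520) = 144.46 mm.
M_n = T(d − a/2) = 1475 kN × (390 − 72.23) mm = 468.71 kN·m.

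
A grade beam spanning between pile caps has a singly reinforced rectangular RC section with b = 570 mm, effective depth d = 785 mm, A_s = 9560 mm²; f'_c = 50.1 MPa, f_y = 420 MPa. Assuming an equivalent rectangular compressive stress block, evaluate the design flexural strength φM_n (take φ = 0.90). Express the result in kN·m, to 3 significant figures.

φM_n ≈ 2540 kN·m

T = A_s f_y = 9560 × 420 = 4015200 N = 4015.2 kN.
From C = T: a = T/(0.85 f'_c b) = 4015200/(0.85 × 50.1 × 570) = 165.42 mm.
M_n = T(d − a/2) = 4015.2 kN × (785 − 82.71) mm = 2819.83 kN·m.
φM_n = 0.90 × 2819.83 = 2537.85 kN·m.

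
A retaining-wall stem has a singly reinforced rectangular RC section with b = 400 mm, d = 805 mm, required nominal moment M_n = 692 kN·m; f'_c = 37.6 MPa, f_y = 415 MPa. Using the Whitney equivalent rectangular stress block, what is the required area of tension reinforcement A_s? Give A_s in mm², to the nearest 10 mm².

With M_n = 0.85 f'_c a b (d − a/2), solve the quadratic for a:
a = d − √(d² − 2M_n/(0.85 f'_c b)) = 805 − √(805² − 2 × 692×10⁶/(0.85 × 37.6 × 400)) = 70.31 mm.
A_s = 0.85 f'_c a b / f_y = 0.85 × 37.6 × 70.31 × 400 / 415 = 2165.9 mm².

A_s ≈ 2170 mm²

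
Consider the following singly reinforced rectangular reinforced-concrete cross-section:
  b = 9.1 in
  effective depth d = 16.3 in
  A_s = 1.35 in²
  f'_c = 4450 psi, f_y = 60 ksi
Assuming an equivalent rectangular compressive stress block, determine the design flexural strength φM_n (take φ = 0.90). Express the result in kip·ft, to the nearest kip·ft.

T = A_s f_y = 1.35 × 60 = 81 kips.
a = T/(0.85 f'_c b) = 81/(0.85 × 4.45 × 9.1) = 2.353 in.
M_n = T(d − a/2) = 81 × (16.3 − 1.1765) = 1225.0 kip·in = 1225.0/12 = 102.08 kip·ft.
φM_n = 0.90 × 102.08 = 91.87 kip·ft.

φM_n ≈ 92 kip·ft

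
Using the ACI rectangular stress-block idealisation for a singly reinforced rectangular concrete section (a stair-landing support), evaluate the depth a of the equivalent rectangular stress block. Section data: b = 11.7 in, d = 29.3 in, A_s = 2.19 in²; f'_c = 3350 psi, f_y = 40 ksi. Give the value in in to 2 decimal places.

a ≈ 2.63 in

T = A_s f_y = 2.19 × 40 = 87.6 kips.
a = T/(0.85 f'_c b) = 87.6/(0.85 × 3.35 × 11.7) = 2.63 in.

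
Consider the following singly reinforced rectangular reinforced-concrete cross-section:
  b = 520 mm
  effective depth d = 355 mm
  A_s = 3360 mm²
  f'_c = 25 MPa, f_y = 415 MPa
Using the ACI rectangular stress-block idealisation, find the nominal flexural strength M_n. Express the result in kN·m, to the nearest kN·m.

M_n ≈ 407 kN·m

T = A_s f_y = 3360 × 415 = 1394400 N = 1394.4 kN.
From C = T: a = T/(0.85 f'_c b) = 1394400/(0.85 × 25 × 520) = 126.19 mm.
M_n = T(d − a/2) = 1394.4 kN × (355 − 63.095) mm = 407.03 kN·m.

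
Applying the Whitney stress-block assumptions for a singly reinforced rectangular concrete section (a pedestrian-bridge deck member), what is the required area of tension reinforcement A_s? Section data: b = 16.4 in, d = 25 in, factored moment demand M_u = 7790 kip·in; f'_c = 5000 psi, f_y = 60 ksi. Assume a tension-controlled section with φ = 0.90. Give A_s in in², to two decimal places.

A_s ≈ 6.50 in²

M_n = M_u/φ = 7790/0.90 = 8655.56 kip·in.
From M_n = 0.85 f'_c a b (d − a/2):
a = d − √(d² − 2M_n/(0.85 f'_c b)) = 25 − √(25² − 2 × 8655.56/(0.85 × 5 × 16.4)) = 5.593 in.
A_s = 0.85 f'_c a b / f_y = 0.85 × 5 × 5.593 × 16.4 / 60 = 6.497 in².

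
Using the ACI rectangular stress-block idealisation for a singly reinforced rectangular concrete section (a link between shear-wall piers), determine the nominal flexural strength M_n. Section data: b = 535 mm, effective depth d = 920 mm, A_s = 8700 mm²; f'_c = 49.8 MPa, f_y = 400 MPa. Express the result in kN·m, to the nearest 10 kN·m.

M_n ≈ 2930 kN·m

T = A_s f_y = 8700 × 400 = 3480000 N = 3480 kN.
From C = T: a = T/(0.85 f'_c b) = 3480000/(0.85 × 49.8 × 535) = 153.67 mm.
M_n = T(d − a/2) = 3480 kN × (920 − 76.835) mm = 2934.21 kN·m.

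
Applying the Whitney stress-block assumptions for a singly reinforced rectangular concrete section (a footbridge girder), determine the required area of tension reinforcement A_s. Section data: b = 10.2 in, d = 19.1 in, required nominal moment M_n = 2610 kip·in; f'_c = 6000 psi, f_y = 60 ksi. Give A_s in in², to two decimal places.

A_s ≈ 2.46 in²

From M_n = 0.85 f'_c a b (d − a/2):
a = d − √(d² − 2M_n/(0.85 f'_c b)) = 19.1 − √(19.1² − 2 × 2610/(0.85 × 6 × 10.2)) = 2.838 in.
A_s = 0.85 f'_c a b / f_y = 0.85 × 6 × 2.838 × 10.2 / 60 = 2.461 in².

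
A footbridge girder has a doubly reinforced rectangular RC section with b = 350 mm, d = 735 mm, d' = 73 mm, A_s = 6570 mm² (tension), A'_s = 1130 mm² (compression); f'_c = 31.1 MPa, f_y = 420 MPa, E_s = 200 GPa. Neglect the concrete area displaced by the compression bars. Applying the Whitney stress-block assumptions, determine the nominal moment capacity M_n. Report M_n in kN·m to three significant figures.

Assume both tension and compression steel yield.
Net tension couple steel: A_s − A'_s = 5440 mm².
a = (A_s − A'_s) f_y / (0.85 f'_c b) = 2284800/(0.85 × 31.1 × 350) = 246.95 mm.
c = a/β₁ = 246.95/0.828 = 298.25 mm; ε'_s = 0.003(c − d')/c = 0.0023 ≥ f_y/E_s = 0.0021, so compression steel does yield.
M_n = (A_s − A'_s) f_y (d − a/2) + A'_s f_y (d − d') = [2284800 × (735 − 123.475) + 474600 × (735 − 73)] × 10⁻⁶ = 1397.21 + 314.19 = 1711.40 kN·m.

M_n ≈ 1710 kN·m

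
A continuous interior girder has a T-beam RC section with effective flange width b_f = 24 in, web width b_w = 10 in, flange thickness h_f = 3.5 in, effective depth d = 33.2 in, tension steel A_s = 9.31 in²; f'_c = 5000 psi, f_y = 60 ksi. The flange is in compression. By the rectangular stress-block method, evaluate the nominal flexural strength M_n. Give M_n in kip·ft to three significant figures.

M_n ≈ 1390 kip·ft

Tension: T = A_s f_y = 9.31 × 60 = 558.6 kips.
Try a within the flange: a = T/(0.85 f'_c b_f) = 558.6/(0.85 × 5 × 24) = 5.476 in.
a = 5.476 > h_f = 3.5 in: the block extends into the web. Split into flange-overhang and web parts.
C_f = 0.85 f'_c (b_f − b_w) h_f = 0.85 × 5 × (24 − 10) × 3.5 = 208.3 kips.
Remaining web compression depth: a_w = (T − C_f)/(0.85 f'_c b_w) = (558.6 − 208.3)/(0.85 × 5 × 10) = 8.242 in.
M_n = C_f(d − h_f/2) + (T − C_f)(d − a_w/2) = 208.3 × (33.2 − 1.75) + 350.3 × (33.2 − 4.121) = 6551.0 + 10186.4 = 16737.4 kip·in.
M_n = 16737.4/12 = 1394.78 kip·ft.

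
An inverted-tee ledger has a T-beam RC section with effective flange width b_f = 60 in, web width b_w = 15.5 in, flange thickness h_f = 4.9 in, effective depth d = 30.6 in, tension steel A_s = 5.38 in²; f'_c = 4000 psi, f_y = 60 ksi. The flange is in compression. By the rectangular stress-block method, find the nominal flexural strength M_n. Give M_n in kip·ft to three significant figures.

Tension: T = A_s f_y = 5.38 × 60 = 322.8 kips.
Try a within the flange: a = T/(0.85 f'_c b_f) = 322.8/(0.85 × 4 × 60) = 1.582 in.
Since a = 1.582 ≤ h_f = 4.9 in, the stress block lies entirely in the flange; analyse as a rectangular beam of width b_f.
M_n = T(d − a/2) = 322.8 × (30.6 − 0.791) = 9622.3 kip·in.
M_n = 9622.3/12 = 801.86 kip·ft.

M_n ≈ 802 kip·ft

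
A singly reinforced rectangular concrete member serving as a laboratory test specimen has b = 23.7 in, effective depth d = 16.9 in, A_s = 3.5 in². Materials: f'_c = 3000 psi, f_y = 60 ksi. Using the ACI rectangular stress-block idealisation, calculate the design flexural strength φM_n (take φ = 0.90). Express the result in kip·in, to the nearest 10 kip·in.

T = A_s f_y = 3.5 × 60 = 210 kips.
a = T/(0.85 f'_c b) = 210/(0.85 × 3 × 23.7) = 3.475 in.
M_n = T(d − a/2) = 210 × (16.9 − 1.7375) = 3184.1 kip·in.
φM_n = 0.90 × 3184.1 = 2865.7 kip·in.

φM_n ≈ 2870 kip·in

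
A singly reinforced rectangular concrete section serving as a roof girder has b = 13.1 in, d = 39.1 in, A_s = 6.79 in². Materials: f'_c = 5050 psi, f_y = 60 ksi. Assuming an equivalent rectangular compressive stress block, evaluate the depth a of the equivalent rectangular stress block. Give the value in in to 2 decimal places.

a ≈ 7.25 in

T = A_s f_y = 6.79 × 60 = 407.4 kips.
a = T/(0.85 f'_c b) = 407.4/(0.85 × 5.05 × 13.1) = 7.25 in.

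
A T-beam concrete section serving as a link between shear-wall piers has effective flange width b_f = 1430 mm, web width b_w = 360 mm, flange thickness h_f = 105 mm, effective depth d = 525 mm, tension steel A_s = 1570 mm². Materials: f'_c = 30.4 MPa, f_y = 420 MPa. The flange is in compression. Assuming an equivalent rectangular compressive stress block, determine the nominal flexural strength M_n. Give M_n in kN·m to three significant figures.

Tension: T = A_s f_y = 1570 × 420 = 659400 N.
Try a within the flange: a = T/(0.85 f'_c b_f) = 659400/(0.85 × 30.4 × 1430) = 17.85 mm.
Since a = 17.85 ≤ h_f = 105 mm, the stress block lies entirely in the flange; analyse as a rectangular beam of width b_f.
M_n = T(d − a/2) = 659400 × (525 − 8.925) = 340.30 × 10⁶ N·mm.
M_n = 340.30 kN·m.

M_n ≈ 340 kN·m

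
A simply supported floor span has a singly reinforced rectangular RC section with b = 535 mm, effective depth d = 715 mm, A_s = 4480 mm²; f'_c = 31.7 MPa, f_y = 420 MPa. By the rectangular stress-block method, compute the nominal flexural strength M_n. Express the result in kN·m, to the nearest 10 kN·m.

T = A_s f_y = 4480 × 420 = 1881600 N = 1881.6 kN.
From C = T: a = T/(0.85 f'_c b) = 1881600/(0.85 × 31.7 × 535) = 130.53 mm.
M_n = T(d − a/2) = 1881.6 kN × (715 − 65.265) mm = 1222.54 kN·m.

M_n ≈ 1220 kN·m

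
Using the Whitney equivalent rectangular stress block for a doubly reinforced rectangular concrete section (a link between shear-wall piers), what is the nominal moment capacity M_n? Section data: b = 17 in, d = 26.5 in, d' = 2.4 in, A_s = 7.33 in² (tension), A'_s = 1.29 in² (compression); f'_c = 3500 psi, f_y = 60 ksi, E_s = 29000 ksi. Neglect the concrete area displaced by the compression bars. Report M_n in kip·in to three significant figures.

M_n ≈ 10200 kip·in

Assume both steels yield.
a = (A_s − A'_s) f_y/(0.85 f'_c b) = (7.33 − 1.29) × 60/(0.85 × 3.5 × 17) = 7.166 in.
c = a/β₁ = 7.166/0.85 = 8.431 in; ε'_s = 0.003(c − d')/c = 0.0021 ≥ ε_y = 0.0021, so the compression steel yields.
M_n = (A_s − A'_s) f_y (d − a/2) + A'_s f_y (d − d') = 362.4 × (26.5 − 3.583) + 77.4 × (26.5 − 2.4) = 8305.1 + 1865.3 = 10170.4 kip·in.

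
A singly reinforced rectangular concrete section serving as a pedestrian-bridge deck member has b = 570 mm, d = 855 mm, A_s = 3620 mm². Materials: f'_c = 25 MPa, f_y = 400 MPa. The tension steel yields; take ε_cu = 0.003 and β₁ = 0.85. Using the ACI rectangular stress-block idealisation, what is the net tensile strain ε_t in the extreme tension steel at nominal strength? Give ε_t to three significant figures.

ε_t ≈ 0.0152

a = A_s f_y/(0.85 f'_c b) = 119.55 mm.
β₁ = 0.85, so c = a/β₁ = 119.55/0.85 = 140.65 mm.
From the linear strain diagram with ε_cu = 0.003: ε_t = 0.003 (d − c)/c = 0.003 × (855 − 140.65)/140.65 = 0.0152.
Since ε_t ≥ 0.005, the section is tension-controlled.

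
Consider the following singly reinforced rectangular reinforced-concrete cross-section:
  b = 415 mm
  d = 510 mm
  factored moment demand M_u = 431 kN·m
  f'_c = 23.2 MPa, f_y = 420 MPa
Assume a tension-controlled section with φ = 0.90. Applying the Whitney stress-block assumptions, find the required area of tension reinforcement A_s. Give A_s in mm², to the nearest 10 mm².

A_s ≈ 2570 mm²

M_n = M_u/φ = 431/0.90 = 478.889 kN·m.
With M_n = 0.85 f'_c a b (d − a/2), solve the quadratic for a:
a = d − √(d² − 2M_n/(0.85 f'_c b)) = 510 − √(510² − 2 × 478.889×10⁶/(0.85 × 23.2 × 415)) = 131.76 mm.
A_s = 0.85 f'_c a b / f_y = 0.85 × 23.2 × 131.76 × 415 / 420 = 2567.4 mm².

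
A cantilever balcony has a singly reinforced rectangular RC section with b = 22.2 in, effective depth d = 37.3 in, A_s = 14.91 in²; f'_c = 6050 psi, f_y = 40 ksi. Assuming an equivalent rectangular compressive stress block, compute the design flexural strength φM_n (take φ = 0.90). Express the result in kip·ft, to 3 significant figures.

φM_n ≈ 1550 kip·ft

T = A_s f_y = 14.91 × 40 = 596.4 kips.
a = T/(0.85 f'_c b) = 596.4/(0.85 × 6.05 × 22.2) = 5.224 in.
M_n = T(d − a/2) = 596.4 × (37.3 − 2.612) = 20687.9 kip·in = 20687.9/12 = 1723.99 kip·ft.
φM_n = 0.90 × 1723.99 = 1551.59 kip·ft.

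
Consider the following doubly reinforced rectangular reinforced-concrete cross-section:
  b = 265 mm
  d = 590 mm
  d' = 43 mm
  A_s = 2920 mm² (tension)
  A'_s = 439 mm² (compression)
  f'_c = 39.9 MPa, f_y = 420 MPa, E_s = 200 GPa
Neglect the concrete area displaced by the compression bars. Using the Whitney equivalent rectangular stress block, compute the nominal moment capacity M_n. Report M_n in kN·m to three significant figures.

M_n ≈ 655 kN·m

Assume both tension and compression steel yield.
Net tension couple steel: A_s − A'_s = 2481 mm².
a = (A_s − A'_s) f_y / (0.85 f'_c b) = 1042020/(0.85 × 39.9 × 265) = 115.94 mm.
c = a/β₁ = 115.94/0.765 = 151.56 mm; ε'_s = 0.003(c − d')/c = 0.0021 ≥ f_y/E_s = 0.0021, so compression steel does yield.
M_n = (A_s − A'_s) f_y (d − a/2) + A'_s f_y (d − d') = [1042020 × (590 − 57.97) + 184380 × (590 − 43)] × 10⁻⁶ = 554.39 + 100.86 = 655.25 kN·m.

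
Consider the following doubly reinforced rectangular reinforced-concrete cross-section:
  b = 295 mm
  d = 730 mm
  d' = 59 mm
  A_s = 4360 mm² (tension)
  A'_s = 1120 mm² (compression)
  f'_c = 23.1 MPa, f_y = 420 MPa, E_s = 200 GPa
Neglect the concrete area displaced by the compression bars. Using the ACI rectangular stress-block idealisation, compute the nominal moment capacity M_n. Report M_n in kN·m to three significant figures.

M_n ≈ 1150 kN·m

Assume both tension and compression steel yield.
Net tension couple steel: A_s − A'_s = 3240 mm².
a = (A_s − A'_s) f_y / (0.85 f'_c b) = 1360800/(0.85 × 23.1 × 295) = 234.93 mm.
c = a/β₁ = 234.93/0.85 = 276.39 mm; ε'_s = 0.003(c − d')/c = 0.0024 ≥ f_y/E_s = 0.0021, so compression steel does yield.
M_n = (A_s − A'_s) f_y (d − a/2) + A'_s f_y (d − d') = [1360800 × (730 − 117.465) + 470400 × (730 − 59)] × 10⁻⁶ = 833.54 + 315.64 = 1149.18 kN·m.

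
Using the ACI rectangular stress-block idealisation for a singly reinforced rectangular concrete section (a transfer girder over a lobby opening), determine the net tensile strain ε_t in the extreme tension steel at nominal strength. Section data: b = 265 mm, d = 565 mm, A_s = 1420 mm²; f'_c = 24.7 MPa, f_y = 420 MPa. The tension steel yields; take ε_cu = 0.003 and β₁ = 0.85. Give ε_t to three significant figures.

a = A_s f_y/(0.85 f'_c b) = 107.20 mm.
β₁ = 0.85, so c = a/β₁ = 107.20/0.85 = 126.12 mm.
From the linear strain diagram with ε_cu = 0.003: ε_t = 0.003 (d − c)/c = 0.003 × (565 − 126.12)/126.12 = 0.0104.
Since ε_t ≥ 0.005, the section is tension-controlled.

ε_t ≈ 0.0104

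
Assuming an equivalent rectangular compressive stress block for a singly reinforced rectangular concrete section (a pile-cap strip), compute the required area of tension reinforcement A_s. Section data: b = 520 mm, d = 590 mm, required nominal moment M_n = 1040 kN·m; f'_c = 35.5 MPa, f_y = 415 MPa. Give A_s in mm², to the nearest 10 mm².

A_s ≈ 4750 mm²

With M_n = 0.85 f'_c a b (d − a/2), solve the quadratic for a:
a = d − √(d² − 2M_n/(0.85 f'_c b)) = 590 − √(590² − 2 × 1040×10⁶/(0.85 × 35.5 × 520)) = 125.74 mm.
A_s = 0.85 f'_c a b / f_y = 0.85 × 35.5 × 125.74 × 520 / 415 = 4754.2 mm².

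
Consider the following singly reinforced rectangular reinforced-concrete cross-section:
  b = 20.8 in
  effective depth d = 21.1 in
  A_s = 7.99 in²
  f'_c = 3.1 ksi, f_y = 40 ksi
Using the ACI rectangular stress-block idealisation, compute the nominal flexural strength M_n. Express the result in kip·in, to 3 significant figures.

M_n ≈ 5810 kip·in

T = A_s f_y = 7.99 × 40 = 319.6 kips.
a = T/(0.85 f'_c b) = 319.6/(0.85 × 3.1 × 20.8) = 5.831 in.
M_n = T(d − a/2) = 319.6 × (21.1 − 2.9155) = 5811.8 kip·in.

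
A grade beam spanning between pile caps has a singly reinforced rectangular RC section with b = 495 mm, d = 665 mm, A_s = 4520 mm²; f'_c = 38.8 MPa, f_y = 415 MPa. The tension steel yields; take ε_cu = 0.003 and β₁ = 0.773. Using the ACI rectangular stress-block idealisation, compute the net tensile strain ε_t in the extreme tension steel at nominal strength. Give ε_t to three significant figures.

a = A_s f_y/(0.85 f'_c b) = 114.90 mm.
β₁ = 0.773, so c = a/β₁ = 114.90/0.773 = 148.64 mm.
From the linear strain diagram with ε_cu = 0.003: ε_t = 0.003 (d − c)/c = 0.003 × (665 − 148.64)/148.64 = 0.0104.
Since ε_t ≥ 0.005, the section is tension-controlled.

ε_t ≈ 0.0104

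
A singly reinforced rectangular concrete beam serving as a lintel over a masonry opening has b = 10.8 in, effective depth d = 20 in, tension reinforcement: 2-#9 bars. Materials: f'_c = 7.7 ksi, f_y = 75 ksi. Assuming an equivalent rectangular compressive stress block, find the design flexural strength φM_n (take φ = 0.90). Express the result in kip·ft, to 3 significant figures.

A_s = 2 × 1 = 2 in².
T = A_s f_y = 2 × 75 = 150 kips.
a = T/(0.85 f'_c b) = 150/(0.85 × 7.7 × 10.8) = 2.122 in.
M_n = T(d − a/2) = 150 × (20 − 1.061) = 2840.9 kip·in = 2840.9/12 = 236.74 kip·ft.
φM_n = 0.90 × 236.74 = 213.07 kip·ft.

φM_n ≈ 213 kip·ft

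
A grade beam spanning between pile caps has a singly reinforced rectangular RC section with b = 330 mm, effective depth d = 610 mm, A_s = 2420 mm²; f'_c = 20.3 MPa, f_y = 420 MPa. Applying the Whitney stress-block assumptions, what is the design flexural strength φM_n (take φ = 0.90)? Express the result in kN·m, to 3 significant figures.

φM_n ≈ 476 kN·m

T = A_s f_y = 2420 × 420 = 1016400 N = 1016.4 kN.
From C = T: a = T/(0.85 f'_c b) = 1016400/(0.85 × 20.3 × 330) = 178.50 mm.
M_n = T(d − a/2) = 1016.4 kN × (610 − 89.25) mm = 529.29 kN·m.
φM_n = 0.90 × 529.29 = 476.36 kN·m.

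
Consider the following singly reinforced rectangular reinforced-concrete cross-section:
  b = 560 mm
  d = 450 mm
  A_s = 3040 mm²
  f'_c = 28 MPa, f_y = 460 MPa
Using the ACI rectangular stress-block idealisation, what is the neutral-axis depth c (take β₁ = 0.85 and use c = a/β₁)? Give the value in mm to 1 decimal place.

T = A_s f_y = 3040 × 460 = 1398400 N = 1398.4 kN.
Setting C = 0.85 f'_c a b equal to T: a = 1398400/(0.85 × 28 × 560) = 104.922 mm.
With β₁ = 0.85, c = a/β₁ = 104.922/0.85 = 123.4 mm.

c ≈ 123.4 mm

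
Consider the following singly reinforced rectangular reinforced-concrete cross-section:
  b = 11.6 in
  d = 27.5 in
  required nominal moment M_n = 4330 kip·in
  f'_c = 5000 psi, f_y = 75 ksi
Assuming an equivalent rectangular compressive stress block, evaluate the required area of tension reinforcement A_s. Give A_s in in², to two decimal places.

From M_n = 0.85 f'_c a b (d − a/2):
a = d − √(d² − 2M_n/(0.85 f'_c b)) = 27.5 − √(27.5² − 2 × 4330/(0.85 × 5 × 11.6)) = 3.405 in.
A_s = 0.85 f'_c a b / f_y = 0.85 × 5 × 3.405 × 11.6 / 75 = 2.238 in².

A_s ≈ 2.24 in²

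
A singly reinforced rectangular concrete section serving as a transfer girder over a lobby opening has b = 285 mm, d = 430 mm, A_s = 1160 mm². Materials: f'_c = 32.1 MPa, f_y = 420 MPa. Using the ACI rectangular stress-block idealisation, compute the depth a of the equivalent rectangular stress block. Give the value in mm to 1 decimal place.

a ≈ 62.7 mm

T = A_s f_y = 1160 × 420 = 487200 N = 487.2 kN.
Setting C = 0.85 f'_c a b equal to T: a = 487200/(0.85 × 32.1 × 285) = 62.7 mm.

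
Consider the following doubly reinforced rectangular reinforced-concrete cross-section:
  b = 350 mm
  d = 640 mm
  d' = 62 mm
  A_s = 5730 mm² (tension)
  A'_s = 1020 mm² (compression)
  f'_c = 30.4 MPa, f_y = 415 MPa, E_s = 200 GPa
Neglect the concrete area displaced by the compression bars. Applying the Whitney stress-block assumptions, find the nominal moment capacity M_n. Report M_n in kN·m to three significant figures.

M_n ≈ 1280 kN·m

Assume both tension and compression steel yield.
Net tension couple steel: A_s − A'_s = 4710 mm².
a = (A_s − A'_s) f_y / (0.85 f'_c b) = 1954650/(0.85 × 30.4 × 350) = 216.13 mm.
c = a/β₁ = 216.13/0.833 = 259.46 mm; ε'_s = 0.003(c − d')/c = 0.0023 ≥ f_y/E_s = 0.0021, so compression steel does yield.
M_n = (A_s − A'_s) f_y (d − a/2) + A'_s f_y (d − d') = [1954650 × (640 − 108.065) + 423300 × (640 − 62)] × 10⁻⁶ = 1039.75 + 244.67 = 1284.42 kN·m.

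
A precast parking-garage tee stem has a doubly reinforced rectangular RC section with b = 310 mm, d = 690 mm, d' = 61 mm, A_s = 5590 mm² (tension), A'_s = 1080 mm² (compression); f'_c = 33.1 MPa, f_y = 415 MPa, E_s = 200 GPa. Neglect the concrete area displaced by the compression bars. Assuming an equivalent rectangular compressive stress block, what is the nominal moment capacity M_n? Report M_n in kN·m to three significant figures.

Assume both tension and compression steel yield.
Net tension couple steel: A_s − A'_s = 4510 mm².
a = (A_s − A'_s) f_y / (0.85 f'_c b) = 1871650/(0.85 × 33.1 × 310) = 214.59 mm.
c = a/β₁ = 214.59/0.814 = 263.62 mm; ε'_s = 0.003(c − d')/c = 0.0023 ≥ f_y/E_s = 0.0021, so compression steel does yield.
M_n = (A_s − A'_s) f_y (d − a/2) + A'_s f_y (d − d') = [1871650 × (690 − 107.295) + 448200 × (690 − 61)] × 10⁻⁶ = 1090.62 + 281.92 = 1372.54 kN·m.

M_n ≈ 1370 kN·m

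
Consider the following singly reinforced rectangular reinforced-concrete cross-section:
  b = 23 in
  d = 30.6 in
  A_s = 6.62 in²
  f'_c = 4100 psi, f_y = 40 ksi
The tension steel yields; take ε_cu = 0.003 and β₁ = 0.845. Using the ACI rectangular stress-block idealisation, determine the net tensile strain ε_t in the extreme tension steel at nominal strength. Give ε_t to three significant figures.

a = A_s f_y/(0.85 f'_c b) = 3.304 in.
β₁ = 0.845, so c = a/β₁ = 3.304/0.845 = 3.910 in.
From the linear strain diagram with ε_cu = 0.003: ε_t = 0.003 (d − c)/c = 0.003 × (30.6 − 3.910)/3.910 = 0.0205.
Since ε_t ≥ 0.005, the section is tension-controlled.

ε_t ≈ 0.0205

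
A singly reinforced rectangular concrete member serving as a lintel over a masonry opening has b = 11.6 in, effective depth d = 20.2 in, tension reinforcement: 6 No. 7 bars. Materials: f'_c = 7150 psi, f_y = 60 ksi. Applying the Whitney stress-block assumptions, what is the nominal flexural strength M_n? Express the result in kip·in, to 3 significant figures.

M_n ≈ 4030 kip·in

A_s = 6 × 0.6 = 3.6 in².
T = A_s f_y = 3.6 × 60 = 216 kips.
a = T/(0.85 f'_c b) = 216/(0.85 × 7.15 × 11.6) = 3.064 in.
M_n = T(d − a/2) = 216 × (20.2 − 1.532) = 4032.3 kip·in.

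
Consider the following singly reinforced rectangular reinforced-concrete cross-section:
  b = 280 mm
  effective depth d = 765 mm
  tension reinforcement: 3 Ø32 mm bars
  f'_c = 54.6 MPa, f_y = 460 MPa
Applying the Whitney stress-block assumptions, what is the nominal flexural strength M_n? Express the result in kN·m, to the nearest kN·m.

A_s = 3 × 804 = 2412 mm².
T = A_s f_y = 2412 × 460 = 1109520 N = 1109.52 kN.
From C = T: a = T/(0.85 f'_c b) = 1109520/(0.85 × 54.6 × 280) = 85.38 mm.
M_n = T(d − a/2) = 1109.52 kN × (765 − 42.69) mm = 801.42 kN·m.

M_n ≈ 801 kN·m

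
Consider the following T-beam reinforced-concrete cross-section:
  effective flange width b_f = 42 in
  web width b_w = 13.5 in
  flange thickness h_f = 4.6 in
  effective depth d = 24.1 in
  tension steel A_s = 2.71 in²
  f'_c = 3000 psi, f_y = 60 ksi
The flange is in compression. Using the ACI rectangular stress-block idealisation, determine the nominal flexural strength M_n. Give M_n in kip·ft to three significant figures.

Tension: T = A_s f_y = 2.71 × 60 = 162.6 kips.
Try a within the flange: a = T/(0.85 f'_c b_f) = 162.6/(0.85 × 3 × 42) = 1.518 in.
Since a = 1.518 ≤ h_f = 4.6 in, the stress block lies entirely in the flange; analyse as a rectangular beam of width b_f.
M_n = T(d − a/2) = 162.6 × (24.1 − 0.759) = 3795.2 kip·in.
M_n = 3795.2/12 = 316.27 kip·ft.

M_n ≈ 316 kip·ft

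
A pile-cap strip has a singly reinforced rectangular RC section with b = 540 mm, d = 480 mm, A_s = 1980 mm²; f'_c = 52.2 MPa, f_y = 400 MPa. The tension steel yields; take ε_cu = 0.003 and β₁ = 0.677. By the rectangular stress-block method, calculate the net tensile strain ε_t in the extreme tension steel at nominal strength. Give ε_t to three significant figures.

a = A_s f_y/(0.85 f'_c b) = 33.06 mm.
β₁ = 0.677, so c = a/β₁ = 33.06/0.677 = 48.83 mm.
From the linear strain diagram with ε_cu = 0.003: ε_t = 0.003 (d − c)/c = 0.003 × (480 − 48.83)/48.83 = 0.0265.
Since ε_t ≥ 0.005, the section is tension-controlled.

ε_t ≈ 0.0265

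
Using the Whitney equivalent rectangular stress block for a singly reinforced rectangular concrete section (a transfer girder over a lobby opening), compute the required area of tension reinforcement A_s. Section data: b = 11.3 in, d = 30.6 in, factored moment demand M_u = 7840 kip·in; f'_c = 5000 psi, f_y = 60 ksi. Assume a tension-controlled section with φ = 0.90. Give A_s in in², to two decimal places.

M_n = M_u/φ = 7840/0.90 = 8711.11 kip·in.
From M_n = 0.85 f'_c a b (d − a/2):
a = d − √(d² − 2M_n/(0.85 f'_c b)) = 30.6 − √(30.6² − 2 × 8711.11/(0.85 × 5 × 11.3)) = 6.650 in.
A_s = 0.85 f'_c a b / f_y = 0.85 × 5 × 6.650 × 11.3 / 60 = 5.323 in².

A_s ≈ 5.32 in²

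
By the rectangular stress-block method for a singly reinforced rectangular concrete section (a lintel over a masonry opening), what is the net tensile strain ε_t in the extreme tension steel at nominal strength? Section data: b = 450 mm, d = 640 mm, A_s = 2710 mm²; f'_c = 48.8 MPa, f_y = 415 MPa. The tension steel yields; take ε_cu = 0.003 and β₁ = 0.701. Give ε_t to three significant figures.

ε_t ≈ 0.0193

a = A_s f_y/(0.85 f'_c b) = 60.25 mm.
β₁ = 0.701, so c = a/β₁ = 60.25/0.701 = 85.95 mm.
From the linear strain diagram with ε_cu = 0.003: ε_t = 0.003 (d − c)/c = 0.003 × (640 − 85.95)/85.95 = 0.0193.
Since ε_t ≥ 0.005, the section is tension-controlled.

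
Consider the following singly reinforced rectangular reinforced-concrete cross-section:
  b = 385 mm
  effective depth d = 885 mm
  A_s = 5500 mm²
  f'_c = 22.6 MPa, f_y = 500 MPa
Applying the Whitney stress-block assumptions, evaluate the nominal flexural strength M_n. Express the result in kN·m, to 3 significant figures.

M_n ≈ 1920 kN·m

T = A_s f_y = 5500 × 500 = 2750000 N = 2750 kN.
From C = T: a = T/(0.85 f'_c b) = 2750000/(0.85 × 22.6 × 385) = 371.83 mm.
M_n = T(d − a/2) = 2750 kN × (885 − 185.915) mm = 1922.48 kN·m.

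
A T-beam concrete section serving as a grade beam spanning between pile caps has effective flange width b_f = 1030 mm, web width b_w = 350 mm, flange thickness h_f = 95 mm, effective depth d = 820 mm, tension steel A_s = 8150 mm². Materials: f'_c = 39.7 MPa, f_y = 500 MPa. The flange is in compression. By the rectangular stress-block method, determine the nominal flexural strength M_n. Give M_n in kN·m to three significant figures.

Tension: T = A_s f_y = 8150 × 500 = 4075000 N.
Try a within the flange: a = T/(0.85 f'_c b_f) = 4075000/(0.85 × 39.7 × 1030) = 117.24 mm.
a = 117.24 > h_f = 95 mm: the block extends into the web. Split into flange-overhang and web parts.
C_f = 0.85 f'_c (b_f − b_w) h_f = 0.85 × 39.7 × (1030 − 350) × 95 = 2179927 N.
Remaining web compression depth: a_w = (T − C_f)/(0.85 f'_c b_w) = (4075000 − 2179927)/(0.85 × 39.7 × 350) = 160.45 mm.
M_n = C_f(d − h_f/2) + (T − C_f)(d − a_w/2) = 2179927 × (820 − 47.5) + 1895073 × (820 − 80.225) = 1683.99 + 1401.93 = 3085.92 × 10⁶ N·mm.
M_n = 3085.92 kN·m.

M_n ≈ 3090 kN·m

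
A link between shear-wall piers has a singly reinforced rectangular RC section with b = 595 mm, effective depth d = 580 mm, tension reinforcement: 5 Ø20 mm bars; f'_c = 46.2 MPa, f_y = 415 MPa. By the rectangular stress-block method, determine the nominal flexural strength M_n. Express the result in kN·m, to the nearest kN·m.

A_s = 5 × 314 = 1570 mm².
T = A_s f_y = 1570 × 415 = 651550 N = 651.55 kN.
From C = T: a = T/(0.85 f'_c b) = 651550/(0.85 × 46.2 × 595) = 27.88 mm.
M_n = T(d − a/2) = 651.55 kN × (580 − 13.94) mm = 368.82 kN·m.

M_n ≈ 369 kN·m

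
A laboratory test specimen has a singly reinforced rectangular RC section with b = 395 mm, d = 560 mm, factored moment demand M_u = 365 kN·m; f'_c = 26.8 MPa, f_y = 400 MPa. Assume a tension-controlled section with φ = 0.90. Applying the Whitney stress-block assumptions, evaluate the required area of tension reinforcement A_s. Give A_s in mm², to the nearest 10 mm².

A_s ≈ 1960 mm²

M_n = M_u/φ = 365/0.90 = 405.556 kN·m.
With M_n = 0.85 f'_c a b (d − a/2), solve the quadratic for a:
a = d − √(d² − 2M_n/(0.85 f'_c b)) = 560 − √(560² − 2 × 405.556×10⁶/(0.85 × 26.8 × 395)) = 87.29 mm.
A_s = 0.85 f'_c a b / f_y = 0.85 × 26.8 × 87.29 × 395 / 400 = 1963.6 mm².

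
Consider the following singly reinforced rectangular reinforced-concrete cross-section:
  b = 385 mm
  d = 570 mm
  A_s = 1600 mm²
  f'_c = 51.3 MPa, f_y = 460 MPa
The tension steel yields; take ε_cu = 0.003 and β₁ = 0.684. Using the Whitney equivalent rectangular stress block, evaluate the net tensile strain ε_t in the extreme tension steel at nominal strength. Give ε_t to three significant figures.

ε_t ≈ 0.0237

a = A_s f_y/(0.85 f'_c b) = 43.84 mm.
β₁ = 0.684, so c = a/β₁ = 43.84/0.684 = 64.09 mm.
From the linear strain diagram with ε_cu = 0.003: ε_t = 0.003 (d − c)/c = 0.003 × (570 − 64.09)/64.09 = 0.0237.
Since ε_t ≥ 0.005, the section is tension-controlled.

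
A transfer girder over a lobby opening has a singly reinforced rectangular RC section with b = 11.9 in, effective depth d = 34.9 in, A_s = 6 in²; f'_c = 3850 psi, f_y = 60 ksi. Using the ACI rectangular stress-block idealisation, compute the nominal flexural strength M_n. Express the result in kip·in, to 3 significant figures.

T = A_s f_y = 6 × 60 = 360 kips.
a = T/(0.85 f'_c b) = 360/(0.85 × 3.85 × 11.9) = 9.244 in.
M_n = T(d − a/2) = 360 × (34.9 − 4.622) = 10900.1 kip·in.

M_n ≈ 10900 kip·in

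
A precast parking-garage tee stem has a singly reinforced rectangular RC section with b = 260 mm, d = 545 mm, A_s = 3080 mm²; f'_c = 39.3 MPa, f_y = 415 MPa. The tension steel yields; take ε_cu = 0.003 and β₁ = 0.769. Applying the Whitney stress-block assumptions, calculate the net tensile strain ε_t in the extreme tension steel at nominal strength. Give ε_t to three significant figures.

a = A_s f_y/(0.85 f'_c b) = 147.17 mm.
β₁ = 0.769, so c = a/β₁ = 147.17/0.769 = 191.38 mm.
From the linear strain diagram with ε_cu = 0.003: ε_t = 0.003 (d − c)/c = 0.003 × (545 − 191.38)/191.38 = 0.00554.
Since ε_t ≥ 0.005, the section is tension-controlled.

ε_t ≈ 0.00554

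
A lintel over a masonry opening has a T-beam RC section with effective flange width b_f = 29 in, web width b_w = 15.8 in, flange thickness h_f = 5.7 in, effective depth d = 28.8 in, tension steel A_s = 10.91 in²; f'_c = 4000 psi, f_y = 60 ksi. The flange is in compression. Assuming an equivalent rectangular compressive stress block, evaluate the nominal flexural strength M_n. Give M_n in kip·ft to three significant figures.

M_n ≈ 1390 kip·ft

Tension: T = A_s f_y = 10.91 × 60 = 654.6 kips.
Try a within the flange: a = T/(0.85 f'_c b_f) = 654.6/(0.85 × 4 × 29) = 6.639 in.
a = 6.639 > h_f = 5.7 in: the block extends into the web. Split into flange-overhang and web parts.
C_f = 0.85 f'_c (b_f − b_w) h_f = 0.85 × 4 × (29 − 15.8) × 5.7 = 255.8 kips.
Remaining web compression depth: a_w = (T − C_f)/(0.85 f'_c b_w) = (654.6 − 255.8)/(0.85 × 4 × 15.8) = 7.424 in.
M_n = C_f(d − h_f/2) + (T − C_f)(d − a_w/2) = 255.8 × (28.8 − 2.85) + 398.8 × (28.8 − 3.712) = 6638.0 + 10005.1 = 16643.1 kip·in.
M_n = 16643.1/12 = 1386.93 kip·ft.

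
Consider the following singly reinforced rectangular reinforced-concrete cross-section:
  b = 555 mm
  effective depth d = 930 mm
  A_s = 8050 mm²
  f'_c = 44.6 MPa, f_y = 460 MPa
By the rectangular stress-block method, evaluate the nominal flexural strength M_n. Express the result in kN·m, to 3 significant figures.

T = A_s f_y = 8050 × 460 = 3703000 N = 3703 kN.
From C = T: a = T/(0.85 f'_c b) = 3703000/(0.85 × 44.6 × 555) = 176.00 mm.
M_n = T(d − a/2) = 3703 kN × (930 − 88) mm = 3117.93 kN·m.

M_n ≈ 3120 kN·m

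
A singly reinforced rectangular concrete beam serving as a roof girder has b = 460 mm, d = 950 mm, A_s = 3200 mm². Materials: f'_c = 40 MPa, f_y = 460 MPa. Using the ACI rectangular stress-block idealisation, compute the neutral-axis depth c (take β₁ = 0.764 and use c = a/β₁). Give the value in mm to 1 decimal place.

c ≈ 123.2 mm

T = A_s f_y = 3200 × 460 = 1472000 N = 1472 kN.
Setting C = 0.85 f'_c a b equal to T: a = 1472000/(0.85 × 40 × 460) = 94.118 mm.
With β₁ = 0.764, c = a/β₁ = 94.118/0.764 = 123.2 mm.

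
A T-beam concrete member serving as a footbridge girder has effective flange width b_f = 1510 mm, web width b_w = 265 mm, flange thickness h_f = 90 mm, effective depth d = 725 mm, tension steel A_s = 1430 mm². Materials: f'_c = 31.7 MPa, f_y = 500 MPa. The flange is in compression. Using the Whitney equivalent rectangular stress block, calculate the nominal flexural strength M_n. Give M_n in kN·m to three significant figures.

Tension: T = A_s f_y = 1430 × 500 = 715000 N.
Try a within the flange: a = T/(0.85 f'_c b_f) = 715000/(0.85 × 31.7 × 1510) = 17.57 mm.
Since a = 17.57 ≤ h_f = 90 mm, the stress block lies entirely in the flange; analyse as a rectangular beam of width b_f.
M_n = T(d − a/2) = 715000 × (725 − 8.785) = 512.09 × 10⁶ N·mm.
M_n = 512.09 kN·m.

M_n ≈ 512 kN·m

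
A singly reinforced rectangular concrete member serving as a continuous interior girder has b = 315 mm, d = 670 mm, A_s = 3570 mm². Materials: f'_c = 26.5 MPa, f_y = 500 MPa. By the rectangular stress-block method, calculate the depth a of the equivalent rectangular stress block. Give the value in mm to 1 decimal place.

T = A_s f_y = 3570 × 500 = 1785000 N = 1785 kN.
Setting C = 0.85 f'_c a b equal to T: a = 1785000/(0.85 × 26.5 × 315) = 251.6 mm.

a ≈ 251.6 mm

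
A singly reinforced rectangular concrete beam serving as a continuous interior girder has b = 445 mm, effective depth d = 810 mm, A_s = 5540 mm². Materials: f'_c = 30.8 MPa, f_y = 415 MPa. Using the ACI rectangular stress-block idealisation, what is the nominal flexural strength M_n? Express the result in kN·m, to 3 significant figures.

M_n ≈ 1640 kN·m

T = A_s f_y = 5540 × 415 = 2299100 N = 2299.1 kN.
From C = T: a = T/(0.85 f'_c b) = 2299100/(0.85 × 30.8 × 445) = 197.35 mm.
M_n = T(d − a/2) = 2299.1 kN × (810 − 98.675) mm = 1635.41 kN·m.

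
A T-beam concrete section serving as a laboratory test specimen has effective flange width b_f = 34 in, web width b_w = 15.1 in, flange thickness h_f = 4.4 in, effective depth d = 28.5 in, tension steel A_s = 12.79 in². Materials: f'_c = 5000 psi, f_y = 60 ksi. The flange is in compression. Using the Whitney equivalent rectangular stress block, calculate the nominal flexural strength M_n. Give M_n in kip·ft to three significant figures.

Tension: T = A_s f_y = 12.79 × 60 = 767.4 kips.
Try a within the flange: a = T/(0.85 f'_c b_f) = 767.4/(0.85 × 5 × 34) = 5.311 in.
a = 5.311 > h_f = 4.4 in: the block extends into the web. Split into flange-overhang and web parts.
C_f = 0.85 f'_c (b_f − b_w) h_f = 0.85 × 5 × (34 − 15.1) × 4.4 = 353.4 kips.
Remaining web compression depth: a_w = (T − C_f)/(0.85 f'_c b_w) = (767.4 − 353.4)/(0.85 × 5 × 15.1) = 6.451 in.
M_n = C_f(d − h_f/2) + (T − C_f)(d − a_w/2) = 353.4 × (28.5 − 2.2) + 414 × (28.5 − 3.2255) = 9294.4 + 10463.6 = 19758.0 kip·in.
M_n = 19758.0/12 = 1646.50 kip·ft.

M_n ≈ 1650 kip·ft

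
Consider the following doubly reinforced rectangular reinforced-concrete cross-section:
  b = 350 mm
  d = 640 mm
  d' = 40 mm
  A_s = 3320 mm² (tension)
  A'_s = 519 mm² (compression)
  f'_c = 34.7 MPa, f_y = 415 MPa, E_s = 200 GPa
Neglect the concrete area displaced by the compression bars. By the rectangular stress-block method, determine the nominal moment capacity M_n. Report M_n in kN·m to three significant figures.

Assume both tension and compression steel yield.
Net tension couple steel: A_s − A'_s = 2801 mm².
a = (A_s − A'_s) f_y / (0.85 f'_c b) = 1162415/(0.85 × 34.7 × 350) = 112.60 mm.
c = a/β₁ = 112.60/0.802 = 140.40 mm; ε'_s = 0.003(c − d')/c = 0.0021 ≥ f_y/E_s = 0.0021, so compression steel does yield.
M_n = (A_s − A'_s) f_y (d − a/2) + A'_s f_y (d − d') = [1162415 × (640 − 56.3) + 215385 × (640 − 40)] × 10⁻⁶ = 678.50 + 129.23 = 807.73 kN·m.

M_n ≈ 808 kN·m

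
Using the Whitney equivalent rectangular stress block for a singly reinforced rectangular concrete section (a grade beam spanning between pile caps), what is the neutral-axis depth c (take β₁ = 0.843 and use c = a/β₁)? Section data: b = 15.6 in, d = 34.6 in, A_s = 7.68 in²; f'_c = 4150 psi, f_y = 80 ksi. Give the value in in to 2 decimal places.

c ≈ 13.24 in

T = A_s f_y = 7.68 × 80 = 614.4 kips.
a = T/(0.85 f'_c b) = 614.4/(0.85 × 4.15 × 15.6) = 11.1650 in.
With β₁ = 0.843, c = a/β₁ = 11.1650/0.843 = 13.24 in.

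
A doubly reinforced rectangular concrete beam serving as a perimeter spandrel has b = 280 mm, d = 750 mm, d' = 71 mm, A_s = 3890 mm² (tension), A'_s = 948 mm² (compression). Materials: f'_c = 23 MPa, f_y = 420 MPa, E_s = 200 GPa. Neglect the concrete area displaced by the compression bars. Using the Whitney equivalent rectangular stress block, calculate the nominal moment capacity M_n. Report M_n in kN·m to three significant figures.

M_n ≈ 1060 kN·m

Assume both tension and compression steel yield.
Net tension couple steel: A_s − A'_s = 2942 mm².
a = (A_s − A'_s) f_y / (0.85 f'_c b) = 1235640/(0.85 × 23 × 280) = 225.73 mm.
c = a/β₁ = 225.73/0.85 = 265.56 mm; ε'_s = 0.003(c − d')/c = 0.0022 ≥ f_y/E_s = 0.0021, so compression steel does yield.
M_n = (A_s − A'_s) f_y (d − a/2) + A'_s f_y (d − d') = [1235640 × (750 − 112.865) + 398160 × (750 − 71)] × 10⁻⁶ = 787.27 + 270.35 = 1057.62 kN·m.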